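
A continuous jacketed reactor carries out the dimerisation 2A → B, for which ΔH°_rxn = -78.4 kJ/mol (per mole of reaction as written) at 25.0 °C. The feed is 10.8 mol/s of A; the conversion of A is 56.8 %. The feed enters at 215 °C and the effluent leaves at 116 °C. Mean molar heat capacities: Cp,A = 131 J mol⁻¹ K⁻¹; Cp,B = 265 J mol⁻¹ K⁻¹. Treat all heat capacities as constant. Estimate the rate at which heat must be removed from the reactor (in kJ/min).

Extent of reaction ξ = 0.568 × 10.8 / 2 = 3.0672 mol/s
Reaction term: ξ·ΔH°_rxn = 3.0672 × -78.4 = -240.47 kJ/s
Sensible, feed 215→25 °C: -268.81 kJ/s
Outlet flows (mol/s): A 4.6656, B 3.0672
Sensible, products 25→116 °C: 129.58 kJ/s
Q = ΔH = -379.7 kJ/s = -379.7 kW
Heat removed = 22782 kJ/min

Q_out = 22800 kJ/min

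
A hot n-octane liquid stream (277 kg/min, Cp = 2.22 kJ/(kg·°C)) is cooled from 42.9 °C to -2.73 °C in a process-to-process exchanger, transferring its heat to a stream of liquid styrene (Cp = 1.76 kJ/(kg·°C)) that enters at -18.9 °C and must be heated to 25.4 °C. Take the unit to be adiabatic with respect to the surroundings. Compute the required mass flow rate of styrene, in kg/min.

Heat released by hot stream: Q = 277 × 2.22 × (42.9 − -2.73) = 28060 kJ/min
Energy balance on cold side (adiabatic exchanger): Q = ṁ_c·Cp_c·(T_c,out − T_c,in)
ṁ_c = 28060 / [1.76 × (25.4 − -18.9)] = 359.89 kg/min

ṁ_c = 360 kg/min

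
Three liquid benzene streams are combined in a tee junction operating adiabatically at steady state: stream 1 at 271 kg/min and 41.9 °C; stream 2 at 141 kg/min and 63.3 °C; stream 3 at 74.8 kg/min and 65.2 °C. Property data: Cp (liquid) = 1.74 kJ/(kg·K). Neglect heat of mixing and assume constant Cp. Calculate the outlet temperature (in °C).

T_out = 51.7 °C

Adiabatic, steady state ⇒ Σ ṁᵢCp,ᵢ(T_out − Tᵢ) = 0
Σ ṁᵢCp,ᵢTᵢ = 271×1.74×41.9 + 141×1.74×63.3 + 74.8×1.74×65.2 = 43773
Σ ṁᵢCp,ᵢ = 271×1.74 + 141×1.74 + 74.8×1.74 = 847.03
T_out = 43773 / 847.03 = 51.679 °C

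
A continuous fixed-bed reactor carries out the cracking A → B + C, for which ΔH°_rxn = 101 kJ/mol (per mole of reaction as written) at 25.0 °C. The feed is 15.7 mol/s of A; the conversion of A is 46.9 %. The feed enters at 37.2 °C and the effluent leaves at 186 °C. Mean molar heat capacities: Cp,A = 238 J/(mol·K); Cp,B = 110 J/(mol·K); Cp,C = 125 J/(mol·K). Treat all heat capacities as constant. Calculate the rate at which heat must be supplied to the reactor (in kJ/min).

Extent of reaction ξ = 0.469 × 15.7 = 7.3633 mol/s
Reaction term: ξ·ΔH°_rxn = 7.3633 × 101 = 743.69 kJ/s
Sensible, feed 37.2→25 °C: -45.587 kJ/s
Outlet flows (mol/s): A 8.3367, B 7.3633, C 7.3633
Sensible, products 25→186 °C: 598.04 kJ/s
Q = ΔH = 1296.1 kJ/s = 1296.1 kW
Heat supplied = 77769 kJ/min

Q_in = 77800 kJ/min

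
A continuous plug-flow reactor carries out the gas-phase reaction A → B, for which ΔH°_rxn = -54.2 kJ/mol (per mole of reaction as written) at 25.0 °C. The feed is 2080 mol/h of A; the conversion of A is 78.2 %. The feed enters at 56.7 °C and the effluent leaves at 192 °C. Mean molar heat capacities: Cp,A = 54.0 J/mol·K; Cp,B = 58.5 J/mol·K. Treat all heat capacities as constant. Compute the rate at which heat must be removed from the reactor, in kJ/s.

Extent of reaction ξ = 0.782 × 2080 = 1626.6 mol/h
Reaction term: ξ·ΔH°_rxn = 1626.6 × -54.2 = -88160 kJ/h
Sensible, feed 56.7→25 °C: -3560.5 kJ/h
Outlet flows (mol/h): A 453.44, B 1626.6
Sensible, products 25→192 °C: 19980 kJ/h
Q = ΔH = -71740 kJ/h = -19.928 kW
Heat removed = 19.928 kJ/s

Q_out = 19.9 kJ/s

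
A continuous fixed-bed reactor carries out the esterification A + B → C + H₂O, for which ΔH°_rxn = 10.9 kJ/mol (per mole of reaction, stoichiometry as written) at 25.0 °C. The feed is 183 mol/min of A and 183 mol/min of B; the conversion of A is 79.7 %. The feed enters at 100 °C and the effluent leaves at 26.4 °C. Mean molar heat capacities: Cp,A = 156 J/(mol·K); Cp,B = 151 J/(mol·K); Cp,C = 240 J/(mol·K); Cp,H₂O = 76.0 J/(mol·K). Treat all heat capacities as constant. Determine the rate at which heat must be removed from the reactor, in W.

Q_out = 42400 W

Extent of reaction ξ = 0.797 × 183 = 145.85 mol/min
Reaction term: ξ·ΔH°_rxn = 145.85 × 10.9 = 1589.8 kJ/min
Sensible, feed 100→25 °C: -4213.6 kJ/min
Outlet flows (mol/min): A 37.149, B 37.149, C 145.85, H₂O 145.85
Sensible, products 25→26.4 °C: 80.491 kJ/min
Q = ΔH = -2543.3 kJ/min = -42.388 kW
Heat removed = 42388 W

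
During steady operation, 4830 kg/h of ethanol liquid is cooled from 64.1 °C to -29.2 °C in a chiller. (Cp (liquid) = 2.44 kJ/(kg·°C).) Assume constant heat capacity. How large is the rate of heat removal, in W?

Q = ṁ·Cp·ΔT = 4830 × 2.44 × (-29.2 − 64.1) = -1.0996e+06 kJ/h
Converting: 1.0996e+06 / 3600 s = 305.43 kW
Cooling duty = 305430 W

Q_c = 305000 W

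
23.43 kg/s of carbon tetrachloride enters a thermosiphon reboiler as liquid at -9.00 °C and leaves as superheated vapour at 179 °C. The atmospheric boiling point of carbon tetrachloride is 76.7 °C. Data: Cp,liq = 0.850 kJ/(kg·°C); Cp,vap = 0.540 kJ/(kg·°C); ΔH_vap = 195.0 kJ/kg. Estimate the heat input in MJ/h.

liquid -9.00→76.7 °C: 72.845 kJ/kg
vaporisation at 76.7 °C: 195 kJ/kg
vapour 76.7→179 °C: 55.242 kJ/kg
Δh = 72.845 + 195 + 55.242 = 323.09 kJ/kg
Q = ṁ·Δh = 23.43 kg/s × 323.09 kJ/kg = 7569.9 kJ/s
|Q| = 7569.9 kW = 27252 MJ/h

Q = 27300 MJ/h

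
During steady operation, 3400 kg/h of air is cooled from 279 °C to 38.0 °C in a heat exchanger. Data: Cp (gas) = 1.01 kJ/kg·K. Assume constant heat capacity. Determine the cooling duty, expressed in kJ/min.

Q = ṁ·Cp·ΔT = 3400 × 1.01 × (38.0 − 279) = -827590 kJ/h
Converting: 827590 / 3600 s = 229.89 kW
Cooling duty = 13793 kJ/min

Q_c = 13800 kJ/min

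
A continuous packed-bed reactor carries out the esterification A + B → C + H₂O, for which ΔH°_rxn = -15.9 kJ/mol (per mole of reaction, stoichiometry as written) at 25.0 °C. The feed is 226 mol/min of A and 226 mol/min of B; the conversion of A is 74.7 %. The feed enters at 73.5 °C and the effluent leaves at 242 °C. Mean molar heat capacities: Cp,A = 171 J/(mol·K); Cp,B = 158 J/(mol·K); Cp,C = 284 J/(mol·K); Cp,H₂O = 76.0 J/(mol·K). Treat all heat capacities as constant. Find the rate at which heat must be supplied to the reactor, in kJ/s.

Q_in = 183 kJ/s

Extent of reaction ξ = 0.747 × 226 = 168.82 mol/min
Reaction term: ξ·ΔH°_rxn = 168.82 × -15.9 = -2684.3 kJ/min
Sensible, feed 73.5→25 °C: -3606.2 kJ/min
Outlet flows (mol/min): A 57.178, B 57.178, C 168.82, H₂O 168.82
Sensible, products 25→242 °C: 17270 kJ/min
Q = ΔH = 10980 kJ/min = 183 kW
Heat supplied = 183 kJ/s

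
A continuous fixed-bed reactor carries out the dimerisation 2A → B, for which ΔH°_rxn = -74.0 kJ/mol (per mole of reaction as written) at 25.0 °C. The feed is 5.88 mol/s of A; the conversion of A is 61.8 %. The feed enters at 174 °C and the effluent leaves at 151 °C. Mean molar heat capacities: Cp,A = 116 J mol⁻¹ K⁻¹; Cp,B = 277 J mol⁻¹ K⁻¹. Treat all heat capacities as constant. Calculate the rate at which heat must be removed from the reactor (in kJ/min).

Q_out = 8390 kJ/min

Extent of reaction ξ = 0.618 × 5.88 / 2 = 1.8169 mol/s
Reaction term: ξ·ΔH°_rxn = 1.8169 × -74.0 = -134.45 kJ/s
Sensible, feed 174→25 °C: -101.63 kJ/s
Outlet flows (mol/s): A 2.2462, B 1.8169
Sensible, products 25→151 °C: 96.244 kJ/s
Q = ΔH = -139.84 kJ/s = -139.84 kW
Heat removed = 8390.3 kJ/min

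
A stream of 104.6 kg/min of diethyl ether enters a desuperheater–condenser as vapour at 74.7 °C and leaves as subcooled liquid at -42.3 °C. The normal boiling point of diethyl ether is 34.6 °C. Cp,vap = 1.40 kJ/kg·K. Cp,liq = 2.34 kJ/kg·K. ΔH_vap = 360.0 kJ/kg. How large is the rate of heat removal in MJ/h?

vapour 74.7→34.6 °C: -56.14 kJ/kg
condensation at 34.6 °C: -360 kJ/kg
liquid 34.6→-42.3 °C: -179.95 kJ/kg
Δh = -56.14 + -360 + -179.95 = -596.09 kJ/kg
Q = ṁ·Δh = 104.6 kg/min × -596.09 kJ/kg = -62351 kJ/min
|Q| = 1039.2 kW = 3741 MJ/h

Q_c = 3740 MJ/h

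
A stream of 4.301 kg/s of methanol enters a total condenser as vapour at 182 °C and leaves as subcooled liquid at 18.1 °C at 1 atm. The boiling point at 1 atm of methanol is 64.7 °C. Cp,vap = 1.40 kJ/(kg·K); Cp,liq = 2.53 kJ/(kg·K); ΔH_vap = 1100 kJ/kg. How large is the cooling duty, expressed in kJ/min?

vapour 182→64.7 °C: -164.22 kJ/kg
condensation at 64.7 °C: -1100 kJ/kg
liquid 64.7→18.1 °C: -117.9 kJ/kg
Δh = -164.22 + -1100 + -117.9 = -1382.1 kJ/kg
Q = ṁ·Δh = 4.301 kg/s × -1382.1 kJ/kg = -5944.5 kJ/s
|Q| = 5944.5 kW = 356670 kJ/min

Q_c = 357000 kJ/min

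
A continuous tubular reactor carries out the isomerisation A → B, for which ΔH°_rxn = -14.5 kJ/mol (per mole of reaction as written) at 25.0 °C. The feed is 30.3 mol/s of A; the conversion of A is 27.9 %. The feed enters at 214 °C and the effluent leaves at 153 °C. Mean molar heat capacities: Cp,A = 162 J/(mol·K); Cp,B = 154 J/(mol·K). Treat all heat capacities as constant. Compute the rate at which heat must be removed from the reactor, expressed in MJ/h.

Q_out = 1550 MJ/h

Extent of reaction ξ = 0.279 × 30.3 = 8.4537 mol/s
Reaction term: ξ·ΔH°_rxn = 8.4537 × -14.5 = -122.58 kJ/s
Sensible, feed 214→25 °C: -927.73 kJ/s
Outlet flows (mol/s): A 21.846, B 8.4537
Sensible, products 25→153 °C: 619.64 kJ/s
Q = ΔH = -430.66 kJ/s = -430.66 kW
Heat removed = 1550.4 MJ/h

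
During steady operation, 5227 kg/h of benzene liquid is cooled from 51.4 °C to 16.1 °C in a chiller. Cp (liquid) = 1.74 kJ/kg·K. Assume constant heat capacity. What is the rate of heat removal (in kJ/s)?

Q_c = 89.2 kJ/s

Q = ṁ·Cp·ΔT = 5227 × 1.74 × (16.1 − 51.4) = -321050 kJ/h
Converting: 321050 / 3600 s = 89.181 kW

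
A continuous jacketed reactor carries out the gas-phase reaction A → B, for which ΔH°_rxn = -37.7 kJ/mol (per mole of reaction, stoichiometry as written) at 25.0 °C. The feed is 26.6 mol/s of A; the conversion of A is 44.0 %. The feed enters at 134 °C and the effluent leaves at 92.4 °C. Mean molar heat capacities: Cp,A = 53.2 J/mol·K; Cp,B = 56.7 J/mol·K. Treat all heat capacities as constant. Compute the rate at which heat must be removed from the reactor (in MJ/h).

Extent of reaction ξ = 0.440 × 26.6 = 11.704 mol/s
Reaction term: ξ·ΔH°_rxn = 11.704 × -37.7 = -441.24 kJ/s
Sensible, feed 134→25 °C: -154.25 kJ/s
Outlet flows (mol/s): A 14.896, B 11.704
Sensible, products 25→92.4 °C: 98.14 kJ/s
Q = ΔH = -497.35 kJ/s = -497.35 kW
Heat removed = 1790.5 MJ/h

Q_out = 1790 MJ/h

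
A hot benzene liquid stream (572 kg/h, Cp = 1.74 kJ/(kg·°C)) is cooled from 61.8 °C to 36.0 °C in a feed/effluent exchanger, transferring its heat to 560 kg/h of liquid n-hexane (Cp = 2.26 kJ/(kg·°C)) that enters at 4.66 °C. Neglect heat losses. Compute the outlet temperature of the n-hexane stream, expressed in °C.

T_c,out = 24.9 °C

Heat released by hot stream: Q = 572 × 1.74 × (61.8 − 36.0) = 25678 kJ/h
Energy balance on cold side (adiabatic exchanger): Q = ṁ_c·Cp_c·(T_c,out − T_c,in)
T_c,out = 4.66 + 25678/(560 × 2.26) = 24.949 °C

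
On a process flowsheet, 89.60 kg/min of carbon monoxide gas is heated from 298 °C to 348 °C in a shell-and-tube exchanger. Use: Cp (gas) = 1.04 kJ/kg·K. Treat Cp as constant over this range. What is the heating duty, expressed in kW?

Q = 77.7 kW

Q = ṁ·Cp·ΔT = 89.60 × 1.04 × (348 − 298) = 4659.2 kJ/min
Converting: 4659.2 / 60 s = 77.653 kW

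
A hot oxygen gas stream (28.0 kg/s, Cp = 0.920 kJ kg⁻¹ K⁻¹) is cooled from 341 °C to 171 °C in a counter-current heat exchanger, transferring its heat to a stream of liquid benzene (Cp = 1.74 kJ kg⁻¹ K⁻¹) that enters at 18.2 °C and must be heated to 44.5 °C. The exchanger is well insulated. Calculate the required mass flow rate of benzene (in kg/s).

Heat released by hot stream: Q = 28.0 × 0.920 × (341 − 171) = 4379.2 kJ/s
Energy balance on cold side (adiabatic exchanger): Q = ṁ_c·Cp_c·(T_c,out − T_c,in)
ṁ_c = 4379.2 / [1.74 × (44.5 − 18.2)] = 95.695 kg/s

ṁ_c = 95.7 kg/s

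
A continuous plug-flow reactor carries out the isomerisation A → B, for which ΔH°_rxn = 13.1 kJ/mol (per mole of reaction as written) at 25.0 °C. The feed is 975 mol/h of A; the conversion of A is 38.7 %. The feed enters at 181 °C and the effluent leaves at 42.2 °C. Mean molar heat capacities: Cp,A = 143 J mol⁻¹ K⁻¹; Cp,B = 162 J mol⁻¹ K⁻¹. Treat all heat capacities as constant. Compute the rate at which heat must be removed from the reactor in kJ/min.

Extent of reaction ξ = 0.387 × 975 = 377.32 mol/h
Reaction term: ξ·ΔH°_rxn = 377.32 × 13.1 = 4943 kJ/h
Sensible, feed 181→25 °C: -21750 kJ/h
Outlet flows (mol/h): A 597.67, B 377.32
Sensible, products 25→42.2 °C: 2521.4 kJ/h
Q = ΔH = -14286 kJ/h = -3.9683 kW
Heat removed = 238.1 kJ/min

Q_out = 238 kJ/min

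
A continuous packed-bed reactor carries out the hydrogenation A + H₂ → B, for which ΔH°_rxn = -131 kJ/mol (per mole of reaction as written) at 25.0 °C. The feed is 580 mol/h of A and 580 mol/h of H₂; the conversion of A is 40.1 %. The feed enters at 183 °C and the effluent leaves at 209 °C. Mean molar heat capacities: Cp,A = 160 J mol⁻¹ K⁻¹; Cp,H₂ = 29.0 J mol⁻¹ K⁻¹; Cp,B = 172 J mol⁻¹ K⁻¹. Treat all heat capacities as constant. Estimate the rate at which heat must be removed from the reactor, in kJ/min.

Extent of reaction ξ = 0.401 × 580 = 232.58 mol/h
Reaction term: ξ·ΔH°_rxn = 232.58 × -131 = -30468 kJ/h
Sensible, feed 183→25 °C: -17320 kJ/h
Outlet flows (mol/h): A 347.42, H₂ 347.42, B 232.58
Sensible, products 25→209 °C: 19443 kJ/h
Q = ΔH = -28345 kJ/h = -7.8737 kW
Heat removed = 472.42 kJ/min

Q_out = 472 kJ/min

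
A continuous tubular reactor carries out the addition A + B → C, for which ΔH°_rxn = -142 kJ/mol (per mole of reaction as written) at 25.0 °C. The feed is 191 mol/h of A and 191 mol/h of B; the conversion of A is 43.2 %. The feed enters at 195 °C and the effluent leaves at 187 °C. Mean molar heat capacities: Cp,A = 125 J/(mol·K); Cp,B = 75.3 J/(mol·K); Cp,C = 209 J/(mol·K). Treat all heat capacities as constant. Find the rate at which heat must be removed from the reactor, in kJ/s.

Extent of reaction ξ = 0.432 × 191 = 82.512 mol/h
Reaction term: ξ·ΔH°_rxn = 82.512 × -142 = -11717 kJ/h
Sensible, feed 195→25 °C: -6503.7 kJ/h
Outlet flows (mol/h): A 108.49, B 108.49, C 82.512
Sensible, products 25→187 °C: 6314 kJ/h
Q = ΔH = -11906 kJ/h = -3.3074 kW
Heat removed = 3.3074 kJ/s

Q_out = 3.31 kJ/s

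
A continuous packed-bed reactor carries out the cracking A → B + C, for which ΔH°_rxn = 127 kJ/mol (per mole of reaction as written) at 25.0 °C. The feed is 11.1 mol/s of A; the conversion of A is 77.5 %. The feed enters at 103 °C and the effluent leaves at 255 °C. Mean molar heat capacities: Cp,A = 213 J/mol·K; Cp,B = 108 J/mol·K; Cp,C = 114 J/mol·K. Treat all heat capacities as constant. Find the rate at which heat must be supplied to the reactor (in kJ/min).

Q_in = 88200 kJ/min

Extent of reaction ξ = 0.775 × 11.1 = 8.6025 mol/s
Reaction term: ξ·ΔH°_rxn = 8.6025 × 127 = 1092.5 kJ/s
Sensible, feed 103→25 °C: -184.42 kJ/s
Outlet flows (mol/s): A 2.4975, B 8.6025, C 8.6025
Sensible, products 25→255 °C: 561.6 kJ/s
Q = ΔH = 1469.7 kJ/s = 1469.7 kW
Heat supplied = 88182 kJ/min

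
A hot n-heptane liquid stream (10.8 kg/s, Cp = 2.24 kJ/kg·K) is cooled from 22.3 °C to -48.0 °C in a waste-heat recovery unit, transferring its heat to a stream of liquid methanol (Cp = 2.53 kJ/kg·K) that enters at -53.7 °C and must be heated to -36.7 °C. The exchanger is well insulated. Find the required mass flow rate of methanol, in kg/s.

ṁ_c = 39.5 kg/s

Heat released by hot stream: Q = 10.8 × 2.24 × (22.3 − -48.0) = 1700.7 kJ/s
Energy balance on cold side (adiabatic exchanger): Q = ṁ_c·Cp_c·(T_c,out − T_c,in)
ṁ_c = 1700.7 / [2.53 × (-36.7 − -53.7)] = 39.542 kg/s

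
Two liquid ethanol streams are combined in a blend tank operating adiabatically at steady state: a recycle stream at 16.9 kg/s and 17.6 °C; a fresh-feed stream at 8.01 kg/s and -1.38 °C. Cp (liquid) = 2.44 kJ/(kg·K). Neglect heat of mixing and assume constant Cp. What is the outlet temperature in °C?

T_out = 11.5 °C

No heat crosses the boundary, so H_out = H_in.
Σ ṁᵢCp,ᵢTᵢ = 16.9×2.44×17.6 + 8.01×2.44×-1.38 = 698.78
Σ ṁᵢCp,ᵢ = 16.9×2.44 + 8.01×2.44 = 60.78
T_out = 698.78 / 60.78 = 11.497 °C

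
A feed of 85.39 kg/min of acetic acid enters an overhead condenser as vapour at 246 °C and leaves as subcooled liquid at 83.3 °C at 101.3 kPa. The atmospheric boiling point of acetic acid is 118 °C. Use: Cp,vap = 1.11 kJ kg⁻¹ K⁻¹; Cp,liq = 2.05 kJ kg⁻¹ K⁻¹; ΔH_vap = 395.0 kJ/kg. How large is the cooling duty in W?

vapour 246→118 °C: -142.08 kJ/kg
condensation at 118 °C: -395 kJ/kg
liquid 118→83.3 °C: -71.135 kJ/kg
Δh = -142.08 + -395 + -71.135 = -608.22 kJ/kg
Q = ṁ·Δh = 85.39 kg/min × -608.22 kJ/kg = -51935 kJ/min
|Q| = 865.59 kW = 865590 W

Q_c = 866000 W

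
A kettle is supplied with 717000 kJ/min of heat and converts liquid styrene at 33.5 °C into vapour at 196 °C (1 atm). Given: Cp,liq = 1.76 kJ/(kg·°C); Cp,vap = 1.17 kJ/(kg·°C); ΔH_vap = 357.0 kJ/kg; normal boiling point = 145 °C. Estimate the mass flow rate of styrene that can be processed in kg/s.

Δh = 1.76×(145−33.5) + 357.0 + 1.17×(196−145) = 612.91 kJ/kg
Q = 717000 kJ/min = 11950 kJ/s = 11950 kJ/s
ṁ = Q/Δh = 11950 / 612.91 = 19.497 kg/s

ṁ = 19.5 kg/s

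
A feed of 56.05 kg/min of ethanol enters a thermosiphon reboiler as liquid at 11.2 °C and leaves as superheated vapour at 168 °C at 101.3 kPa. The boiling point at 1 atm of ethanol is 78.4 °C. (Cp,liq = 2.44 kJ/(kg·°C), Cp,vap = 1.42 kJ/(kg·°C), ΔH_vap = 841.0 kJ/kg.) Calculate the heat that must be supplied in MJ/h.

liquid 11.2→78.4 °C: 163.97 kJ/kg
vaporisation at 78.4 °C: 841 kJ/kg
vapour 78.4→168 °C: 127.23 kJ/kg
Δh = 163.97 + 841 + 127.23 = 1132.2 kJ/kg
Q = ṁ·Δh = 56.05 kg/min × 1132.2 kJ/kg = 63460 kJ/min
|Q| = 1057.7 kW = 3807.6 MJ/h

Q = 3810 MJ/h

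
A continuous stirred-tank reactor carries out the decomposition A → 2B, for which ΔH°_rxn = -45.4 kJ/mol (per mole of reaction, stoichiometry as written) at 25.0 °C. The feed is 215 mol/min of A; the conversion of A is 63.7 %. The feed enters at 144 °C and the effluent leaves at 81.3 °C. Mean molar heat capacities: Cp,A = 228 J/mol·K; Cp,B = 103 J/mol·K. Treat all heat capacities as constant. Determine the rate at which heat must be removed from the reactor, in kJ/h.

Extent of reaction ξ = 0.637 × 215 = 136.96 mol/min
Reaction term: ξ·ΔH°_rxn = 136.96 × -45.4 = -6217.8 kJ/min
Sensible, feed 144→25 °C: -5833.4 kJ/min
Outlet flows (mol/min): A 78.045, B 273.91
Sensible, products 25→81.3 °C: 2590.2 kJ/min
Q = ΔH = -9460.9 kJ/min = -157.68 kW
Heat removed = 567660 kJ/h

Q_out = 568000 kJ/h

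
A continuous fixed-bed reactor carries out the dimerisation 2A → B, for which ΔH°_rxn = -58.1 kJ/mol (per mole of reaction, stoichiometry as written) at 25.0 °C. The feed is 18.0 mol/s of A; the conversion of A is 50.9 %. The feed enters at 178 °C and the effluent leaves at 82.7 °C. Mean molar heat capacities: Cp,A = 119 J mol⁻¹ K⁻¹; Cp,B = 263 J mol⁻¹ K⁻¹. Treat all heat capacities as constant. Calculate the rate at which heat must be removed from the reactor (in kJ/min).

Q_out = 27800 kJ/min

Extent of reaction ξ = 0.509 × 18.0 / 2 = 4.581 mol/s
Reaction term: ξ·ΔH°_rxn = 4.581 × -58.1 = -266.16 kJ/s
Sensible, feed 178→25 °C: -327.73 kJ/s
Outlet flows (mol/s): A 8.838, B 4.581
Sensible, products 25→82.7 °C: 130.2 kJ/s
Q = ΔH = -463.68 kJ/s = -463.68 kW
Heat removed = 27821 kJ/min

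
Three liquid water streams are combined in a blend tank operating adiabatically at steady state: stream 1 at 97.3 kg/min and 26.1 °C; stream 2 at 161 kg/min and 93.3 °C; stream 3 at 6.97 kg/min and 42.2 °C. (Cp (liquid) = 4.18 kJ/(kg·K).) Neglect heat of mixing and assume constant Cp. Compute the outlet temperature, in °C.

Adiabatic, steady state ⇒ Σ ṁᵢCp,ᵢ(T_out − Tᵢ) = 0
T_out = Σ ṁᵢCp,ᵢTᵢ / Σ ṁᵢCp,ᵢ
      = 74634 / 1108.8 = 67.309 °C

T_out = 67.3 °C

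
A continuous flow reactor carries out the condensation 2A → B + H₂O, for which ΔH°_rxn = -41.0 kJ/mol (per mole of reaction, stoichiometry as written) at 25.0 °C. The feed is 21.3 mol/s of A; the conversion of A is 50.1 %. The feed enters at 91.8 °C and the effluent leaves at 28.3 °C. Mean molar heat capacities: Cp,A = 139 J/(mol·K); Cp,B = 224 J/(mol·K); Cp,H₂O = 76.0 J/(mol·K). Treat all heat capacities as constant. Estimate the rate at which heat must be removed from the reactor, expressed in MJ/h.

Q_out = 1460 MJ/h

Extent of reaction ξ = 0.501 × 21.3 / 2 = 5.3357 mol/s
Reaction term: ξ·ΔH°_rxn = 5.3357 × -41.0 = -218.76 kJ/s
Sensible, feed 91.8→25 °C: -197.77 kJ/s
Outlet flows (mol/s): A 10.629, B 5.3357, H₂O 5.3357
Sensible, products 25→28.3 °C: 10.158 kJ/s
Q = ΔH = -406.38 kJ/s = -406.38 kW
Heat removed = 1463 MJ/h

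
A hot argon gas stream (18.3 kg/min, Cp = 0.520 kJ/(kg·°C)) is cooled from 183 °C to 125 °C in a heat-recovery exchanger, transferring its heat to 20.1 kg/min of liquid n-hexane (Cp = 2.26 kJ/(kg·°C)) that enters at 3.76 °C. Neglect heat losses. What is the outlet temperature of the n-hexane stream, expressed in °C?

T_c,out = 15.9 °C

Heat released by hot stream: Q = 18.3 × 0.520 × (183 − 125) = 551.93 kJ/min
Energy balance on cold side (adiabatic exchanger): Q = ṁ_c·Cp_c·(T_c,out − T_c,in)
T_c,out = 3.76 + 551.93/(20.1 × 2.26) = 15.91 °C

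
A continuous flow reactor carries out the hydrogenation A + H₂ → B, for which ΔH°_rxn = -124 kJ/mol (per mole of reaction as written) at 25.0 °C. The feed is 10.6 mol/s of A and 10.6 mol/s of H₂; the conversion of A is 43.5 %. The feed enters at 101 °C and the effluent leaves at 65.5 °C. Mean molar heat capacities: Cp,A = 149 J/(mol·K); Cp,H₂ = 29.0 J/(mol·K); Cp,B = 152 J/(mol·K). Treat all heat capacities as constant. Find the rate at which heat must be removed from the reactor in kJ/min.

Q_out = 38600 kJ/min

Extent of reaction ξ = 0.435 × 10.6 = 4.611 mol/s
Reaction term: ξ·ΔH°_rxn = 4.611 × -124 = -571.76 kJ/s
Sensible, feed 101→25 °C: -143.4 kJ/s
Outlet flows (mol/s): A 5.989, H₂ 5.989, B 4.611
Sensible, products 25→65.5 °C: 71.56 kJ/s
Q = ΔH = -643.6 kJ/s = -643.6 kW
Heat removed = 38616 kJ/min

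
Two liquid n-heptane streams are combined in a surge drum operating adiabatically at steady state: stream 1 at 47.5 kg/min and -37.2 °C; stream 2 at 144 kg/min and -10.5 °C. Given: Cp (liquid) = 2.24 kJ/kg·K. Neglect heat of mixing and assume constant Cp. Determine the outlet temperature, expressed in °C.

T_out = -17.1 °C

Adiabatic, steady state ⇒ Σ ṁᵢCp,ᵢ(T_out − Tᵢ) = 0
T_out = Σ ṁᵢCp,ᵢTᵢ / Σ ṁᵢCp,ᵢ
      = -7345 / 428.96 = -17.123 °C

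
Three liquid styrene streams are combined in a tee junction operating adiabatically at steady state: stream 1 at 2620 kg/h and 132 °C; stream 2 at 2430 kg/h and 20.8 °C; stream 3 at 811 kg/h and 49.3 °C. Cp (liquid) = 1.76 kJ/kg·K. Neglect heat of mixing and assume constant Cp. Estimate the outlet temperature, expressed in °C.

T_out = 74.5 °C

No heat crosses the boundary, so H_out = H_in.
T_out = Σ ṁᵢCp,ᵢTᵢ / Σ ṁᵢCp,ᵢ
      = 768000 / 10315 = 74.453 °C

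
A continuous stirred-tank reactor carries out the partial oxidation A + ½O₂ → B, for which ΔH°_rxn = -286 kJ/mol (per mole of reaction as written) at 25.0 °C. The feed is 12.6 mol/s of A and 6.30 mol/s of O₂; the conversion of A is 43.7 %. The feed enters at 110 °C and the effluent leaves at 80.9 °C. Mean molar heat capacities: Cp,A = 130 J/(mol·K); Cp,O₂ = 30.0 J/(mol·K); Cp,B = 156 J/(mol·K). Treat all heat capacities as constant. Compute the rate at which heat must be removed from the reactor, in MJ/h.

Extent of reaction ξ = 0.437 × 12.6 = 5.5062 mol/s
Reaction term: ξ·ΔH°_rxn = 5.5062 × -286 = -1574.8 kJ/s
Sensible, feed 110→25 °C: -155.29 kJ/s
Outlet flows (mol/s): A 7.0938, O₂ 3.5469, B 5.5062
Sensible, products 25→80.9 °C: 105.52 kJ/s
Q = ΔH = -1624.6 kJ/s = -1624.6 kW
Heat removed = 5848.4 MJ/h

Q_out = 5850 MJ/h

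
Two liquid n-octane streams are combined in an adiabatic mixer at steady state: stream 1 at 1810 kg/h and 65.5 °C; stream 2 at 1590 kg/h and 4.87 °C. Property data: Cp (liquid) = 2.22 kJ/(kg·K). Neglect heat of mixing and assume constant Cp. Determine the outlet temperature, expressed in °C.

T_out = 37.1 °C

Energy balance with Q = 0: Σ ṁᵢCp,ᵢ(T_out − Tᵢ) = 0
T_out = Σ ṁᵢCp,ᵢTᵢ / Σ ṁᵢCp,ᵢ
      = 280380 / 7548 = 37.147 °C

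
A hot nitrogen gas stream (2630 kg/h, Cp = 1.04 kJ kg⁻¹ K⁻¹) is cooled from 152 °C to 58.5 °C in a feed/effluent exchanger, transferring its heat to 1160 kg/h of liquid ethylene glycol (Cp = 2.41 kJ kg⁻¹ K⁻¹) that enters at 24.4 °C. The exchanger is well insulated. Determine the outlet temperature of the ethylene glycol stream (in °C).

Heat released by hot stream: Q = 2630 × 1.04 × (152 − 58.5) = 255740 kJ/h
Energy balance on cold side (adiabatic exchanger): Q = ṁ_c·Cp_c·(T_c,out − T_c,in)
T_c,out = 24.4 + 255740/(1160 × 2.41) = 115.88 °C

T_c,out = 116 °C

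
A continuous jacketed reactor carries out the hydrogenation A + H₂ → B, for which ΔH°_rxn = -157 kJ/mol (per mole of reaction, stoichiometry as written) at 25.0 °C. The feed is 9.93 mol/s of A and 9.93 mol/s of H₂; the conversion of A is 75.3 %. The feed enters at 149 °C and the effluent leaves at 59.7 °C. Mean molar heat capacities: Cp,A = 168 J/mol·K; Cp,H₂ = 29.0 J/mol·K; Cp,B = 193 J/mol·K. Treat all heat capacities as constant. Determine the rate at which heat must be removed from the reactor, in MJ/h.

Q_out = 4860 MJ/h

Extent of reaction ξ = 0.753 × 9.93 = 7.4773 mol/s
Reaction term: ξ·ΔH°_rxn = 7.4773 × -157 = -1173.9 kJ/s
Sensible, feed 149→25 °C: -242.57 kJ/s
Outlet flows (mol/s): A 2.4527, H₂ 2.4527, B 7.4773
Sensible, products 25→59.7 °C: 66.843 kJ/s
Q = ΔH = -1349.7 kJ/s = -1349.7 kW
Heat removed = 4858.8 MJ/h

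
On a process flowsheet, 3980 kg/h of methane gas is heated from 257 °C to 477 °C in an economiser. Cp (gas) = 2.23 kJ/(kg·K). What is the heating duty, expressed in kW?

Q = 542 kW

Q = ṁ·Cp·ΔT = 3980 × 2.23 × (477 − 257) = 1.9526e+06 kJ/h
Converting: 1.9526e+06 / 3600 s = 542.39 kW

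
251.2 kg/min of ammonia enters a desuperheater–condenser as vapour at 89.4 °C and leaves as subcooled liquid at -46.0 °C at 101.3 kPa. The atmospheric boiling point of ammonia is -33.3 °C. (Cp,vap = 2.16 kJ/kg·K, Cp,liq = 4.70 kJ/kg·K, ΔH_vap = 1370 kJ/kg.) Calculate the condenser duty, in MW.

vapour 89.4→-33.3 °C: -265.03 kJ/kg
condensation at -33.3 °C: -1370 kJ/kg
liquid -33.3→-46.0 °C: -59.69 kJ/kg
Δh = -265.03 + -1370 + -59.69 = -1694.7 kJ/kg
Q = ṁ·Δh = 251.2 kg/min × -1694.7 kJ/kg = -425710 kJ/min
|Q| = 7095.2 kW = 7.0952 MW

Q_c = 7.10 MW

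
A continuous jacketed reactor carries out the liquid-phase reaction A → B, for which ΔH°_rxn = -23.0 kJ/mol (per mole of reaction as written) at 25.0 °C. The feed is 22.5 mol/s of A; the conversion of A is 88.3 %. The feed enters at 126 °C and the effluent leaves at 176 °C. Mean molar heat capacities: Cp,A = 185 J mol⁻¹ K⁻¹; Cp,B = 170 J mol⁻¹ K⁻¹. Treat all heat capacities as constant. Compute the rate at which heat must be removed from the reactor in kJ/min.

Extent of reaction ξ = 0.883 × 22.5 = 19.867 mol/s
Reaction term: ξ·ΔH°_rxn = 19.867 × -23.0 = -456.95 kJ/s
Sensible, feed 126→25 °C: -420.41 kJ/s
Outlet flows (mol/s): A 2.6325, B 19.867
Sensible, products 25→176 °C: 583.54 kJ/s
Q = ΔH = -293.83 kJ/s = -293.83 kW
Heat removed = 17630 kJ/min

Q_out = 17600 kJ/min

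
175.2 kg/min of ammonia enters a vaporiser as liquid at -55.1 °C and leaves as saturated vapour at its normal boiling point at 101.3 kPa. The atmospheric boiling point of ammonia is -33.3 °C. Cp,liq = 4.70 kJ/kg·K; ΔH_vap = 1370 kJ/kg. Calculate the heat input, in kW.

liquid -55.1→-33.3 °C: 102.46 kJ/kg
vaporisation at -33.3 °C: 1370 kJ/kg
Δh = 102.46 + 1370 = 1472.5 kJ/kg
Q = ṁ·Δh = 175.2 kg/min × 1472.5 kJ/kg = 257970 kJ/min
|Q| = 4299.6 kW

Q = 4300 kW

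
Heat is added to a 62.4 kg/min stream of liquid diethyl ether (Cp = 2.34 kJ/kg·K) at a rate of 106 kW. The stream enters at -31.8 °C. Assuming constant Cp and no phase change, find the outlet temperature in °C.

Q = 106 kW = 6360 kJ/min
ΔT = Q/(ṁ·Cp) = 6360/(62.4×2.34) = 43.557 K
T_out = -31.8 + 43.557 = 11.757 °C

T_out = 11.8 °C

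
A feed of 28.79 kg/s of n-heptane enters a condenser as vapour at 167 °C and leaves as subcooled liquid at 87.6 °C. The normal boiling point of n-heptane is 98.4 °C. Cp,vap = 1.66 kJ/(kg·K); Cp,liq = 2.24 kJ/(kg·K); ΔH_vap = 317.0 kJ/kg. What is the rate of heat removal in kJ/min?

Q_c = 786000 kJ/min

vapour 167→98.4 °C: -113.88 kJ/kg
condensation at 98.4 °C: -317 kJ/kg
liquid 98.4→87.6 °C: -24.192 kJ/kg
Δh = -113.88 + -317 + -24.192 = -455.07 kJ/kg
Q = ṁ·Δh = 28.79 kg/s × -455.07 kJ/kg = -13101 kJ/s
|Q| = 13101 kW = 786080 kJ/min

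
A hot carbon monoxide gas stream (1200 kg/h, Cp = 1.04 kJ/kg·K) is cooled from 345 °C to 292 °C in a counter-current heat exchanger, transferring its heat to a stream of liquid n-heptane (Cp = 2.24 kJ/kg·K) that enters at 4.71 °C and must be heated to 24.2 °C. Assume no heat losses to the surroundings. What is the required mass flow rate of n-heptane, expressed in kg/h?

Heat released by hot stream: Q = 1200 × 1.04 × (345 − 292) = 66144 kJ/h
Energy balance on cold side (adiabatic exchanger): Q = ṁ_c·Cp_c·(T_c,out − T_c,in)
ṁ_c = 66144 / [2.24 × (24.2 − 4.71)] = 1515.1 kg/h

ṁ_c = 1520 kg/h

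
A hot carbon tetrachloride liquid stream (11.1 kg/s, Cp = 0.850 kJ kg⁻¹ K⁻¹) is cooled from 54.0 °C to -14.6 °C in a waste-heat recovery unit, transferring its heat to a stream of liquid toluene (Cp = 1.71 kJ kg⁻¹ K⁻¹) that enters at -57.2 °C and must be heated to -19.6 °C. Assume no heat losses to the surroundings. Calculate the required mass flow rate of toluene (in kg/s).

ṁ_c = 10.1 kg/s

Heat released by hot stream: Q = 11.1 × 0.850 × (54.0 − -14.6) = 647.24 kJ/s
Energy balance on cold side (adiabatic exchanger): Q = ṁ_c·Cp_c·(T_c,out − T_c,in)
ṁ_c = 647.24 / [1.71 × (-19.6 − -57.2)] = 10.067 kg/s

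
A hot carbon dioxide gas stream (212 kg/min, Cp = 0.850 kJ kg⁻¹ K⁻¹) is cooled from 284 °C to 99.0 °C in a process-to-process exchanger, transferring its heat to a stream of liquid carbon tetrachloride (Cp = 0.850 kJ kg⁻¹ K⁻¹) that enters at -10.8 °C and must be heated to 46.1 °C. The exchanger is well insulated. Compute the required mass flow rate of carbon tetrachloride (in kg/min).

Heat released by hot stream: Q = 212 × 0.850 × (284 − 99.0) = 33337 kJ/min
Energy balance on cold side (adiabatic exchanger): Q = ṁ_c·Cp_c·(T_c,out − T_c,in)
ṁ_c = 33337 / [0.850 × (46.1 − -10.8)] = 689.28 kg/min

ṁ_c = 689 kg/min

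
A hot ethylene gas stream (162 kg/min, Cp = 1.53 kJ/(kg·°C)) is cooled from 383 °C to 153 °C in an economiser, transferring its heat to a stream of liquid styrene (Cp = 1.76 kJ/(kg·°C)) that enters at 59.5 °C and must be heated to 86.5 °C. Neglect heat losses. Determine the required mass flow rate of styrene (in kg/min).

Heat released by hot stream: Q = 162 × 1.53 × (383 − 153) = 57008 kJ/min
Energy balance on cold side (adiabatic exchanger): Q = ṁ_c·Cp_c·(T_c,out − T_c,in)
ṁ_c = 57008 / [1.76 × (86.5 − 59.5)] = 1199.7 kg/min

ṁ_c = 1200 kg/min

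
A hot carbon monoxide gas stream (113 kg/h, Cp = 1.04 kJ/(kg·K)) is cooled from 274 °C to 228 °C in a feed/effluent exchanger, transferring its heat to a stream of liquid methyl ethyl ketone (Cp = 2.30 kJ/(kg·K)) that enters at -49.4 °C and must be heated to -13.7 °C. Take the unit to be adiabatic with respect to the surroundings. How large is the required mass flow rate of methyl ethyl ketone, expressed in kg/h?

Heat released by hot stream: Q = 113 × 1.04 × (274 − 228) = 5405.9 kJ/h
Energy balance on cold side (adiabatic exchanger): Q = ṁ_c·Cp_c·(T_c,out − T_c,in)
ṁ_c = 5405.9 / [2.30 × (-13.7 − -49.4)] = 65.838 kg/h

ṁ_c = 65.8 kg/h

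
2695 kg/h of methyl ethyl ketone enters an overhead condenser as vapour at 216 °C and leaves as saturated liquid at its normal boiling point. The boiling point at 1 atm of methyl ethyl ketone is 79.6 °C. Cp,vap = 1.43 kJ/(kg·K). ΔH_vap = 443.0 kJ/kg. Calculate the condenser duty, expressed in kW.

vapour 216→79.6 °C: -195.05 kJ/kg
condensation at 79.6 °C: -443 kJ/kg
Δh = -195.05 + -443 = -638.05 kJ/kg
Q = ṁ·Δh = 2695 kg/h × -638.05 kJ/kg = -1.7196e+06 kJ/h
|Q| = 477.65 kW

Q_c = 478 kW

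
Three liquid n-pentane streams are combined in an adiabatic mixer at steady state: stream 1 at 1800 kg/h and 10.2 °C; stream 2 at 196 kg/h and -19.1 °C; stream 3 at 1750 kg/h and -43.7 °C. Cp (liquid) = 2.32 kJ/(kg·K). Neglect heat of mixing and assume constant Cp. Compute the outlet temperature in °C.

T_out = -16.5 °C

Energy balance with Q = 0: Σ ṁᵢCp,ᵢ(T_out − Tᵢ) = 0
T_out = Σ ṁᵢCp,ᵢTᵢ / Σ ṁᵢCp,ᵢ
      = -143510 / 8690.7 = -16.513 °C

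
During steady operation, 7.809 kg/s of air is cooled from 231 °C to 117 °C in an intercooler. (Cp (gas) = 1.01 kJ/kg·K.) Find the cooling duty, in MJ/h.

Q = ṁ·Cp·ΔT = 7.809 × 1.01 × (117 − 231) = -899.13 kJ/s
Cooling duty = 3236.9 MJ/h

Q_c = 3240 MJ/h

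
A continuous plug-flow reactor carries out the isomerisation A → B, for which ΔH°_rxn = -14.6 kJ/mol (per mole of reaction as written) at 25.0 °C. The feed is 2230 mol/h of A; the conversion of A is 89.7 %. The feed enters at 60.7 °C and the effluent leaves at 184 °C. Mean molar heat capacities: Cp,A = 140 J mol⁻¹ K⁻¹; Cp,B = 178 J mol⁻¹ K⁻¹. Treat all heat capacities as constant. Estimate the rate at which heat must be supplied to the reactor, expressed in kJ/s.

Extent of reaction ξ = 0.897 × 2230 = 2000.3 mol/h
Reaction term: ξ·ΔH°_rxn = 2000.3 × -14.6 = -29205 kJ/h
Sensible, feed 60.7→25 °C: -11146 kJ/h
Outlet flows (mol/h): A 229.69, B 2000.3
Sensible, products 25→184 °C: 61726 kJ/h
Q = ΔH = 21376 kJ/h = 5.9377 kW
Heat supplied = 5.9377 kJ/s

Q_in = 5.94 kJ/s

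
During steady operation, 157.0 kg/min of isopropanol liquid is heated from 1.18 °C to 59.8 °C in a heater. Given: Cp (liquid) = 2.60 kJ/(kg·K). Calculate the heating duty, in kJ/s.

Q = ṁ·Cp·ΔT = 157.0 × 2.60 × (59.8 − 1.18) = 23929 kJ/min
Converting: 23929 / 60 s = 398.81 kW

Q = 399 kJ/s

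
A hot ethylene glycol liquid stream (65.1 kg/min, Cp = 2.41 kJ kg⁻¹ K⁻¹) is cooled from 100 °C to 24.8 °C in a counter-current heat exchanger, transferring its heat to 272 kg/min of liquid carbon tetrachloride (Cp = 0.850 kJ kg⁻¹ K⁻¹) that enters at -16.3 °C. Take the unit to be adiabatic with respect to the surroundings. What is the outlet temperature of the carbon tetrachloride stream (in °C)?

T_c,out = 34.7 °C

Heat released by hot stream: Q = 65.1 × 2.41 × (100 − 24.8) = 11798 kJ/min
Energy balance on cold side (adiabatic exchanger): Q = ṁ_c·Cp_c·(T_c,out − T_c,in)
T_c,out = -16.3 + 11798/(272 × 0.850) = 34.73 °C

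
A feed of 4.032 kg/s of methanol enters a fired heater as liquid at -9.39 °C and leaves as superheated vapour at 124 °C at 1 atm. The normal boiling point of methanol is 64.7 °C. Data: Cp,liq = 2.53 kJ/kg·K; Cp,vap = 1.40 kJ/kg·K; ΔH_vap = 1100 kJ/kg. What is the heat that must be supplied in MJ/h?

Q = 19900 MJ/h

liquid -9.39→64.7 °C: 187.45 kJ/kg
vaporisation at 64.7 °C: 1100 kJ/kg
vapour 64.7→124 °C: 83.02 kJ/kg
Δh = 187.45 + 1100 + 83.02 = 1370.5 kJ/kg
Q = ṁ·Δh = 4.032 kg/s × 1370.5 kJ/kg = 5525.7 kJ/s
|Q| = 5525.7 kW = 19893 MJ/h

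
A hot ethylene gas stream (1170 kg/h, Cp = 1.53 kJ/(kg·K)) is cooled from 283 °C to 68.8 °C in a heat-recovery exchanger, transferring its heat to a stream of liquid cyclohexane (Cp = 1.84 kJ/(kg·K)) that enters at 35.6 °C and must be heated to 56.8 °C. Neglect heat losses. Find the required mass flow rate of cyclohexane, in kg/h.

ṁ_c = 9830 kg/h

Heat released by hot stream: Q = 1170 × 1.53 × (283 − 68.8) = 383440 kJ/h
Energy balance on cold side (adiabatic exchanger): Q = ṁ_c·Cp_c·(T_c,out − T_c,in)
ṁ_c = 383440 / [1.84 × (56.8 − 35.6)] = 9829.8 kg/h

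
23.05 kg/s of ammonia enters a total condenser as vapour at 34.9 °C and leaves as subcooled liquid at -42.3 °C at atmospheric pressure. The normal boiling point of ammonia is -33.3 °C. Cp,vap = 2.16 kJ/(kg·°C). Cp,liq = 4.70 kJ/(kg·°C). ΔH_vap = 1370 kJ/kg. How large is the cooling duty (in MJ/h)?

vapour 34.9→-33.3 °C: -147.31 kJ/kg
condensation at -33.3 °C: -1370 kJ/kg
liquid -33.3→-42.3 °C: -42.3 kJ/kg
Δh = -147.31 + -1370 + -42.3 = -1559.6 kJ/kg
Q = ṁ·Δh = 23.05 kg/s × -1559.6 kJ/kg = -35949 kJ/s
|Q| = 35949 kW = 129420 MJ/h

Q_c = 129000 MJ/h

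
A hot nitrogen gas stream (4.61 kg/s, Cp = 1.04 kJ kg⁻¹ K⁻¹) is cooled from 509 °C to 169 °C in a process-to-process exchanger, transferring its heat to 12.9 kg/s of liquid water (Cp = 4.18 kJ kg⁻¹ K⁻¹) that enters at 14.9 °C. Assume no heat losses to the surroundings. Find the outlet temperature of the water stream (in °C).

T_c,out = 45.1 °C

Heat released by hot stream: Q = 4.61 × 1.04 × (509 − 169) = 1630.1 kJ/s
Energy balance on cold side (adiabatic exchanger): Q = ṁ_c·Cp_c·(T_c,out − T_c,in)
T_c,out = 14.9 + 1630.1/(12.9 × 4.18) = 45.131 °C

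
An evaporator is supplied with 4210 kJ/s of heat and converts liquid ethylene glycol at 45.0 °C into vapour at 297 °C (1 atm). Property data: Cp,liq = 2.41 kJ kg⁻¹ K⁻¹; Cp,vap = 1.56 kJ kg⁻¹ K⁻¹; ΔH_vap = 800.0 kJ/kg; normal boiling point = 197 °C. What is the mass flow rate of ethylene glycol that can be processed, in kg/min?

Δh = 2.41×(197−45.0) + 800.0 + 1.56×(297−197) = 1322.3 kJ/kg
Q = 4210 kJ/s = 4210 kJ/s = 252600 kJ/min
ṁ = Q/Δh = 252600 / 1322.3 = 191.03 kg/min

ṁ = 191 kg/min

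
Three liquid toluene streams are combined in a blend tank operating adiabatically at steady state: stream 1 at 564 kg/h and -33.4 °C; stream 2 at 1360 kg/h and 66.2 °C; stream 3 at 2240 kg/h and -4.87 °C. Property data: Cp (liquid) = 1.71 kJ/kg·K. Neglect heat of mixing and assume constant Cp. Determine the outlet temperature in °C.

T_out = 14.5 °C

No heat crosses the boundary, so H_out = H_in.
T_out = Σ ṁᵢCp,ᵢTᵢ / Σ ṁᵢCp,ᵢ
      = 103090 / 7120.4 = 14.478 °C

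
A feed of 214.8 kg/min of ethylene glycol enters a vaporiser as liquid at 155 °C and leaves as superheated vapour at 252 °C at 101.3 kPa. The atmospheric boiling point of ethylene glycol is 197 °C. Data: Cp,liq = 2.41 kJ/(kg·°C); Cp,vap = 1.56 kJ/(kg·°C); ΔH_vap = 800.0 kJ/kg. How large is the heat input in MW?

liquid 155→197 °C: 101.22 kJ/kg
vaporisation at 197 °C: 800 kJ/kg
vapour 197→252 °C: 85.8 kJ/kg
Δh = 101.22 + 800 + 85.8 = 987.02 kJ/kg
Q = ṁ·Δh = 214.8 kg/min × 987.02 kJ/kg = 212010 kJ/min
|Q| = 3533.5 kW = 3.5335 MW

Q = 3.53 MW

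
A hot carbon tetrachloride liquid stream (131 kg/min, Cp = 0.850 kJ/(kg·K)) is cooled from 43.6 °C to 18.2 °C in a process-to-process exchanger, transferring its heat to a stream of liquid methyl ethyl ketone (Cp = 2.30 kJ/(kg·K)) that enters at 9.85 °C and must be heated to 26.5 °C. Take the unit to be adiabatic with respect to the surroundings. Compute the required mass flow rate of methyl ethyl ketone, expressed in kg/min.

Heat released by hot stream: Q = 131 × 0.850 × (43.6 − 18.2) = 2828.3 kJ/min
Energy balance on cold side (adiabatic exchanger): Q = ṁ_c·Cp_c·(T_c,out − T_c,in)
ṁ_c = 2828.3 / [2.30 × (26.5 − 9.85)] = 73.855 kg/min

ṁ_c = 73.9 kg/min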